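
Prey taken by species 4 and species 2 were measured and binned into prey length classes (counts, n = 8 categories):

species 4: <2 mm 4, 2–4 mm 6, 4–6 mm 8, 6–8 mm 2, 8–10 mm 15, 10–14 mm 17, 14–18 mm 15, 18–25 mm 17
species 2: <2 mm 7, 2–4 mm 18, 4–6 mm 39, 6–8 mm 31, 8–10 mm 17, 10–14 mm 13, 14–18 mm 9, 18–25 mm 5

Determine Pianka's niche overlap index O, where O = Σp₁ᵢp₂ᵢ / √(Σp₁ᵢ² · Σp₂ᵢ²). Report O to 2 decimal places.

Proportions for species 4 (n=84): 4/84=0.0476, 6/84=0.0714, 8/84=0.0952, 2/84=0.0238, 15/84=0.1786, 17/84=0.2024, 15/84=0.1786, 17/84=0.2024
Proportions for species 2 (n=139): 7/139=0.0504, 18/139=0.1295, 39/139=0.2806, 31/139=0.2230, 17/139=0.1223, 13/139=0.0935, 9/139=0.0647, 5/139=0.0360
Σ p₁ᵢp₂ᵢ = 0.002399 + 0.009246 + 0.026713 + 0.005307 + 0.021843 + 0.018924 + 0.011555 + 0.007286 = 0.103273
Σp_1ᵢ² = 0.0476² + 0.0714² + 0.0952² + 0.0238² + 0.1786² + 0.2024² + 0.1786² + 0.2024² = 0.002266 + 0.005098 + 0.009063 + 0.000566 + 0.031898 + 0.040966 + 0.031898 + 0.040966 = 0.162721
Σp_2ᵢ² = 0.0504² + 0.1295² + 0.2806² + 0.2230² + 0.1223² + 0.0935² + 0.0647² + 0.0360² = 0.002540 + 0.016770 + 0.078736 + 0.049729 + 0.014957 + 0.008742 + 0.004186 + 0.001296 = 0.176956
O = 0.103273 / √(0.162721 × 0.176956) = 0.103273 / 0.1696893 = 0.6086

0.61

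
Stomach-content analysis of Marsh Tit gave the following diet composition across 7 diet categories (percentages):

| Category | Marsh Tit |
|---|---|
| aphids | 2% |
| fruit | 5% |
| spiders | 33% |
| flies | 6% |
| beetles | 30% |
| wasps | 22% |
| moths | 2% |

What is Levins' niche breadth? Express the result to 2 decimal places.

3.93

Convert percentages to proportions (divide by 100).
Σpᵢ² = 0.02² + 0.05² + 0.33² + 0.06² + 0.30² + 0.22² + 0.02² = 0.0004 + 0.0025 + 0.1089 + 0.0036 + 0.0900 + 0.0484 + 0.0004 = 0.2542
B = 1 / 0.2542 = 3.9339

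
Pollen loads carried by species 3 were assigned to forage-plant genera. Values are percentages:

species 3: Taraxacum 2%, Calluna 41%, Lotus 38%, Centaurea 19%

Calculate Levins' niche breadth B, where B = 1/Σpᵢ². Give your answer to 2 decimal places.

2.87

Convert percentages to proportions (divide by 100).
Σpᵢ² = 0.02² + 0.41² + 0.38² + 0.19² = 0.0004 + 0.1681 + 0.1444 + 0.0361 = 0.3490
B = 1 / 0.3490 = 2.8653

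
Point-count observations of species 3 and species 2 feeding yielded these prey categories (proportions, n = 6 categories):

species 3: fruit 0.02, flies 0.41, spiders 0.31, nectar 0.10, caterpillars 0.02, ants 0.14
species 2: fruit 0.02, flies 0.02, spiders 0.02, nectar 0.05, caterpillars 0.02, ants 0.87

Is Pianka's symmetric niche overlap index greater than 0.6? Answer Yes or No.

Σ p₁ᵢp₂ᵢ = 0.0004 + 0.0082 + 0.0062 + 0.0050 + 0.0004 + 0.1218 = 0.1420
Σp_1ᵢ² = 0.02² + 0.41² + 0.31² + 0.10² + 0.02² + 0.14² = 0.0004 + 0.1681 + 0.0961 + 0.0100 + 0.0004 + 0.0196 = 0.2946
Σp_2ᵢ² = 0.02² + 0.02² + 0.02² + 0.05² + 0.02² + 0.87² = 0.0004 + 0.0004 + 0.0004 + 0.0025 + 0.0004 + 0.7569 = 0.7610
O = 0.1420 / √(0.2946 × 0.7610) = 0.1420 / 0.47349 = 0.2999
O = 0.2999 < 0.6 → No.

No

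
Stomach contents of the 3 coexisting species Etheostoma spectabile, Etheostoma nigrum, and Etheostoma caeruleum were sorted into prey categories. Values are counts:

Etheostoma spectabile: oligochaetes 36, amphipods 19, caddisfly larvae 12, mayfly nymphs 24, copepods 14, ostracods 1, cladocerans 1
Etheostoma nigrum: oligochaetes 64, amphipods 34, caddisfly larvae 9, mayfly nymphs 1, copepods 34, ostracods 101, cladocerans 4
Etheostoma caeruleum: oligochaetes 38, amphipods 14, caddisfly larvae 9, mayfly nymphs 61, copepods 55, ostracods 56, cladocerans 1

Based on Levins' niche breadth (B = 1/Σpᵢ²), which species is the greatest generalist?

Proportions for Etheostoma spectabile (n=107): 36/107=0.3364, 19/107=0.1776, 12/107=0.1121, 24/107=0.2243, 14/107=0.1308, 1/107=0.0093, 1/107=0.0093
Proportions for Etheostoma nigrum (n=247): 64/247=0.2591, 34/247=0.1377, 9/247=0.0364, 1/247=0.0040, 34/247=0.1377, 101/247=0.4089, 4/247=0.0162
Proportions for Etheostoma caeruleum (n=234): 38/234=0.1624, 14/234=0.0598, 9/234=0.0385, 61/234=0.2607, 55/234=0.2350, 56/234=0.2393, 1/234=0.0043
Σp_specᵢ² = 0.3364² + 0.1776² + 0.1121² + 0.2243² + 0.1308² + 0.0093² + 0.0093² = 0.113165 + 0.031542 + 0.012566 + 0.050310 + 0.017109 + 0.000086 + 0.000086 = 0.224864
B_spec = 1 / 0.224864 = 4.4471
Σp_nigrᵢ² = 0.2591² + 0.1377² + 0.0364² + 0.0040² + 0.1377² + 0.4089² + 0.0162² = 0.067133 + 0.018961 + 0.001325 + 0.000016 + 0.018961 + 0.167199 + 0.000262 = 0.273857
B_nigr = 1 / 0.273857 = 3.6515
Σp_caerᵢ² = 0.1624² + 0.0598² + 0.0385² + 0.2607² + 0.2350² + 0.2393² + 0.0043² = 0.026374 + 0.003576 + 0.001482 + 0.067964 + 0.055225 + 0.057264 + 0.000018 = 0.211903
B_caer = 1 / 0.211903 = 4.7191
Highest B → broadest niche (most generalist): Etheostoma caeruleum (B = 4.72).

Etheostoma caeruleum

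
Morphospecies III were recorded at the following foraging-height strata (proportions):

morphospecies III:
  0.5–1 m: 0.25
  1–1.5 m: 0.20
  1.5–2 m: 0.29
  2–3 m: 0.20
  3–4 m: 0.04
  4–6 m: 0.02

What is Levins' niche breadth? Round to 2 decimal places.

4.37

Σpᵢ² = 0.25² + 0.20² + 0.29² + 0.20² + 0.04² + 0.02² = 0.0625 + 0.0400 + 0.0841 + 0.0400 + 0.0016 + 0.0004 = 0.2286
B = 1 / 0.2286 = 4.3745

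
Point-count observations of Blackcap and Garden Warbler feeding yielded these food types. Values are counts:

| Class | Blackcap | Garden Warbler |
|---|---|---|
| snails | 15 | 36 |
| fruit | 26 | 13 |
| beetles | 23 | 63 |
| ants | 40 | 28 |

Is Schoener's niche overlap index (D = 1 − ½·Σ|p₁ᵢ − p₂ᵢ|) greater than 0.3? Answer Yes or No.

Proportions for Blackcap (n=104): 15/104=0.1442, 26/104=0.2500, 23/104=0.2212, 40/104=0.3846
Proportions for Garden Warbler (n=140): 36/140=0.2571, 13/140=0.0929, 63/140=0.4500, 28/140=0.2000
Σ|p₁ᵢ − p₂ᵢ| = 0.1129 + 0.1571 + 0.2288 + 0.1846 = 0.6834
D = 1 − ½ × 0.6834 = 1 − 0.34170 = 0.65830
D = 0.65830 > 0.3 → Yes.

Yes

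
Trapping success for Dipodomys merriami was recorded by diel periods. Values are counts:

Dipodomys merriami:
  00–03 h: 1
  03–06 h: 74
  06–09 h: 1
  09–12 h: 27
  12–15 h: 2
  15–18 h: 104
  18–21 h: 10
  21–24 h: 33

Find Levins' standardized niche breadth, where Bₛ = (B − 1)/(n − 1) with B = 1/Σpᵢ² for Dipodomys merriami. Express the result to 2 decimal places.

0.36

Proportions for Dipodomys merriami (n=252): 1/252=0.0040, 74/252=0.2937, 1/252=0.0040, 27/252=0.1071, 2/252=0.0079, 104/252=0.4127, 10/252=0.0397, 33/252=0.1310
Σpᵢ² = 0.0040² + 0.2937² + 0.0040² + 0.1071² + 0.0079² + 0.4127² + 0.0397² + 0.1310² = 0.000016 + 0.086260 + 0.000016 + 0.011470 + 0.000062 + 0.170321 + 0.001576 + 0.017161 = 0.286882
B = 1 / 0.286882 = 3.4858
Bₛ = (B − 1)/(n − 1) = (3.4858 − 1)/(8 − 1) = 2.4858/7 = 0.3551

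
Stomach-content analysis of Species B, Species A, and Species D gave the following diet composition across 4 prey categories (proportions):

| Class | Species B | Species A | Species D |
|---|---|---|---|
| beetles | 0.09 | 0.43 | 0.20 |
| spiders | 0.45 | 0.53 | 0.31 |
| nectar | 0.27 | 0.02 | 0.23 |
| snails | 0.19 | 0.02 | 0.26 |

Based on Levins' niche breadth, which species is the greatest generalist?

Σp_Bᵢ² = 0.09² + 0.45² + 0.27² + 0.19² = 0.0081 + 0.2025 + 0.0729 + 0.0361 = 0.3196
B_B = 1 / 0.3196 = 3.1289
Σp_Aᵢ² = 0.43² + 0.53² + 0.02² + 0.02² = 0.1849 + 0.2809 + 0.0004 + 0.0004 = 0.4666
B_A = 1 / 0.4666 = 2.1432
Σp_Dᵢ² = 0.20² + 0.31² + 0.23² + 0.26² = 0.0400 + 0.0961 + 0.0529 + 0.0676 = 0.2566
B_D = 1 / 0.2566 = 3.8971
Highest B → broadest niche (most generalist): Species D (B = 3.90).

Species D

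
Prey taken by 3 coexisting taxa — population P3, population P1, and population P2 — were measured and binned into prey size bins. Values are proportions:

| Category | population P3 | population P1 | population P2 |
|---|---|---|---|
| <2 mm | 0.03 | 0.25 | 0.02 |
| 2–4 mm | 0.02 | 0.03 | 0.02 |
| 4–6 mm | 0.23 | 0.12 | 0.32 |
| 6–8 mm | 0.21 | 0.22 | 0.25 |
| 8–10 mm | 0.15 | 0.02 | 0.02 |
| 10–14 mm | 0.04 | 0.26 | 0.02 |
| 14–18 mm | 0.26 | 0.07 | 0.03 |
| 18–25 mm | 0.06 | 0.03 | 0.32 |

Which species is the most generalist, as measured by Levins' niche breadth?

population P3

Σp_P3ᵢ² = 0.03² + 0.02² + 0.23² + 0.21² + 0.15² + 0.04² + 0.26² + 0.06² = 0.0009 + 0.0004 + 0.0529 + 0.0441 + 0.0225 + 0.0016 + 0.0676 + 0.0036 = 0.1936
B_P3 = 1 / 0.1936 = 5.1653
Σp_P1ᵢ² = 0.25² + 0.03² + 0.12² + 0.22² + 0.02² + 0.26² + 0.07² + 0.03² = 0.0625 + 0.0009 + 0.0144 + 0.0484 + 0.0004 + 0.0676 + 0.0049 + 0.0009 = 0.2000
B_P1 = 1 / 0.2000 = 5.0000
Σp_P2ᵢ² = 0.02² + 0.02² + 0.32² + 0.25² + 0.02² + 0.02² + 0.03² + 0.32² = 0.0004 + 0.0004 + 0.1024 + 0.0625 + 0.0004 + 0.0004 + 0.0009 + 0.1024 = 0.2698
B_P2 = 1 / 0.2698 = 3.7064
Highest B → broadest niche (most generalist): population P3 (B = 5.17).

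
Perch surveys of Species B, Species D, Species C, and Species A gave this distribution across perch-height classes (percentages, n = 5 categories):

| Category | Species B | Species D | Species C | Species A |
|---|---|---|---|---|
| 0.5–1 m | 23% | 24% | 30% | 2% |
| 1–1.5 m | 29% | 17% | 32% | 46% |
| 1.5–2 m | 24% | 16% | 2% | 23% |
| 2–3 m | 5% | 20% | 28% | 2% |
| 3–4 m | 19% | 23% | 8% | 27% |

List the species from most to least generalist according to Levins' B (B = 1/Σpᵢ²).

Species D > Species B > Species C > Species A

Convert percentages to proportions (divide by 100).
Σp_Bᵢ² = 0.23² + 0.29² + 0.24² + 0.05² + 0.19² = 0.0529 + 0.0841 + 0.0576 + 0.0025 + 0.0361 = 0.2332
B_B = 1 / 0.2332 = 4.2882
Σp_Dᵢ² = 0.24² + 0.17² + 0.16² + 0.20² + 0.23² = 0.0576 + 0.0289 + 0.0256 + 0.0400 + 0.0529 = 0.2050
B_D = 1 / 0.2050 = 4.8780
Σp_Cᵢ² = 0.30² + 0.32² + 0.02² + 0.28² + 0.08² = 0.0900 + 0.1024 + 0.0004 + 0.0784 + 0.0064 = 0.2776
B_C = 1 / 0.2776 = 3.6023
Σp_Aᵢ² = 0.02² + 0.46² + 0.23² + 0.02² + 0.27² = 0.0004 + 0.2116 + 0.0529 + 0.0004 + 0.0729 = 0.3382
B_A = 1 / 0.3382 = 2.9568
Ranking by B (broadest → narrowest): Species D (4.88) > Species B (4.29) > Species C (3.60) > Species A (2.96)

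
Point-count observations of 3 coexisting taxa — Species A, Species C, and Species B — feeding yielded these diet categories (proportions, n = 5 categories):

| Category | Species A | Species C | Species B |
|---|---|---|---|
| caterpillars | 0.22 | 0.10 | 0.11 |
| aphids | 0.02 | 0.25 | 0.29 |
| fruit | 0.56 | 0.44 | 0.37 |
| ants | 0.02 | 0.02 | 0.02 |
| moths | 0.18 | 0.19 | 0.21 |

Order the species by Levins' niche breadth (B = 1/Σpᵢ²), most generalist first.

Σp_Aᵢ² = 0.22² + 0.02² + 0.56² + 0.02² + 0.18² = 0.0484 + 0.0004 + 0.3136 + 0.0004 + 0.0324 = 0.3952
B_A = 1 / 0.3952 = 2.5304
Σp_Cᵢ² = 0.10² + 0.25² + 0.44² + 0.02² + 0.19² = 0.0100 + 0.0625 + 0.1936 + 0.0004 + 0.0361 = 0.3026
B_C = 1 / 0.3026 = 3.3047
Σp_Bᵢ² = 0.11² + 0.29² + 0.37² + 0.02² + 0.21² = 0.0121 + 0.0841 + 0.1369 + 0.0004 + 0.0441 = 0.2776
B_B = 1 / 0.2776 = 3.6023
Ranking by B (broadest → narrowest): Species B (3.60) > Species C (3.30) > Species A (2.53)

Species B > Species C > Species A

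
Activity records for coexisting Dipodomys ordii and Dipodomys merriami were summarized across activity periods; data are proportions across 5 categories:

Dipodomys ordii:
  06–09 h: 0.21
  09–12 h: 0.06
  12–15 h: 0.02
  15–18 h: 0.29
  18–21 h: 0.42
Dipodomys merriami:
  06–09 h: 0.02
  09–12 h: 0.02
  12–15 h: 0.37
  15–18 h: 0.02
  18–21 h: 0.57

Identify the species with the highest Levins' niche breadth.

Dipodomys ordii

Σp_ordiᵢ² = 0.21² + 0.06² + 0.02² + 0.29² + 0.42² = 0.0441 + 0.0036 + 0.0004 + 0.0841 + 0.1764 = 0.3086
B_ordi = 1 / 0.3086 = 3.2404
Σp_merrᵢ² = 0.02² + 0.02² + 0.37² + 0.02² + 0.57² = 0.0004 + 0.0004 + 0.1369 + 0.0004 + 0.3249 = 0.4630
B_merr = 1 / 0.4630 = 2.1598
Highest B → broadest niche (most generalist): Dipodomys ordii (B = 3.24).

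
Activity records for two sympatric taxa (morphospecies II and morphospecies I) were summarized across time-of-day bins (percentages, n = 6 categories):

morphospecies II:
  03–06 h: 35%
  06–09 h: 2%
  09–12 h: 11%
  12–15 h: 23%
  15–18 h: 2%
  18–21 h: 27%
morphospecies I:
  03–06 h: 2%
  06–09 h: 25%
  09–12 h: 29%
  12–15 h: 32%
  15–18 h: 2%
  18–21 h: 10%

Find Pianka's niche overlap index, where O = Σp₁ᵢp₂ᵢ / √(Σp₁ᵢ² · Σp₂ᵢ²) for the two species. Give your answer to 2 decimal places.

Convert percentages to proportions (divide by 100).
Σ p₁ᵢp₂ᵢ = 0.0070 + 0.0050 + 0.0319 + 0.0736 + 0.0004 + 0.0270 = 0.1449
Σp_1ᵢ² = 0.35² + 0.02² + 0.11² + 0.23² + 0.02² + 0.27² = 0.1225 + 0.0004 + 0.0121 + 0.0529 + 0.0004 + 0.0729 = 0.2612
Σp_2ᵢ² = 0.02² + 0.25² + 0.29² + 0.32² + 0.02² + 0.10² = 0.0004 + 0.0625 + 0.0841 + 0.1024 + 0.0004 + 0.0100 = 0.2598
O = 0.1449 / √(0.2612 × 0.2598) = 0.1449 / 0.26050 = 0.5562

0.56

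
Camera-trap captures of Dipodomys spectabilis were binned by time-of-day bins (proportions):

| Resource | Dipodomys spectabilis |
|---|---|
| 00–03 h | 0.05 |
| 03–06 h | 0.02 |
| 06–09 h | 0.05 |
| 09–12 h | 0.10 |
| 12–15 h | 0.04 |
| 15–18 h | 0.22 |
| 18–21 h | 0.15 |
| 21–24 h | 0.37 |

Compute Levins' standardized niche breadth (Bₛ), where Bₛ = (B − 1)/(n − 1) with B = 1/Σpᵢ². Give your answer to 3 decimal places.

0.493

Σpᵢ² = 0.05² + 0.02² + 0.05² + 0.10² + 0.04² + 0.22² + 0.15² + 0.37² = 0.0025 + 0.0004 + 0.0025 + 0.0100 + 0.0016 + 0.0484 + 0.0225 + 0.1369 = 0.2248
B = 1 / 0.2248 = 4.44840
Bₛ = (B − 1)/(n − 1) = (4.44840 − 1)/(8 − 1) = 3.44840/7 = 0.49263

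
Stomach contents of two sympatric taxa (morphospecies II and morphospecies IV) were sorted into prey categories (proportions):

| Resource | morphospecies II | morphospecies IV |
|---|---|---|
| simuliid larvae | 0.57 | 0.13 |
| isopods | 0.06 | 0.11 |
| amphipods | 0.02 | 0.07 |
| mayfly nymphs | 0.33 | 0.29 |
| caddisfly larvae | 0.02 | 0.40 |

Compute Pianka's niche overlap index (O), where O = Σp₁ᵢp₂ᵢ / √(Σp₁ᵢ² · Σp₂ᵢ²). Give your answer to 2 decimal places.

0.53

Σ p₁ᵢp₂ᵢ = 0.0741 + 0.0066 + 0.0014 + 0.0957 + 0.0080 = 0.1858
Σp_1ᵢ² = 0.57² + 0.06² + 0.02² + 0.33² + 0.02² = 0.3249 + 0.0036 + 0.0004 + 0.1089 + 0.0004 = 0.4382
Σp_2ᵢ² = 0.13² + 0.11² + 0.07² + 0.29² + 0.40² = 0.0169 + 0.0121 + 0.0049 + 0.0841 + 0.1600 = 0.2780
O = 0.1858 / √(0.4382 × 0.2780) = 0.1858 / 0.34903 = 0.5323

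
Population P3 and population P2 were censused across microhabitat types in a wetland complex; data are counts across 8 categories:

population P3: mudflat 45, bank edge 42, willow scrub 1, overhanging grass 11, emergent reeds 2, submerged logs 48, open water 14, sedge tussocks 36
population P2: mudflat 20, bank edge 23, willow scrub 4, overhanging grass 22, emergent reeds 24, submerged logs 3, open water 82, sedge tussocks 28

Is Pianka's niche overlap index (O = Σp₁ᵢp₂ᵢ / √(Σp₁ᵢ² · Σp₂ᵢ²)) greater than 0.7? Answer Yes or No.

No

Proportions for population P3 (n=199): 45/199=0.2261, 42/199=0.2111, 1/199=0.0050, 11/199=0.0553, 2/199=0.0101, 48/199=0.2412, 14/199=0.0704, 36/199=0.1809
Proportions for population P2 (n=206): 20/206=0.0971, 23/206=0.1117, 4/206=0.0194, 22/206=0.1068, 24/206=0.1165, 3/206=0.0146, 82/206=0.3981, 28/206=0.1359
Σ p₁ᵢp₂ᵢ = 0.021954 + 0.023580 + 0.000097 + 0.005906 + 0.001177 + 0.003522 + 0.028026 + 0.024584 = 0.108846
Σp_1ᵢ² = 0.2261² + 0.2111² + 0.0050² + 0.0553² + 0.0101² + 0.2412² + 0.0704² + 0.1809² = 0.051121 + 0.044563 + 0.000025 + 0.003058 + 0.000102 + 0.058177 + 0.004956 + 0.032725 = 0.194727
Σp_2ᵢ² = 0.0971² + 0.1117² + 0.0194² + 0.1068² + 0.1165² + 0.0146² + 0.3981² + 0.1359² = 0.009428 + 0.012477 + 0.000376 + 0.011406 + 0.013572 + 0.000213 + 0.158484 + 0.018469 = 0.224425
O = 0.108846 / √(0.194727 × 0.224425) = 0.108846 / 0.2090493 = 0.5207
O = 0.5207 < 0.7 → No.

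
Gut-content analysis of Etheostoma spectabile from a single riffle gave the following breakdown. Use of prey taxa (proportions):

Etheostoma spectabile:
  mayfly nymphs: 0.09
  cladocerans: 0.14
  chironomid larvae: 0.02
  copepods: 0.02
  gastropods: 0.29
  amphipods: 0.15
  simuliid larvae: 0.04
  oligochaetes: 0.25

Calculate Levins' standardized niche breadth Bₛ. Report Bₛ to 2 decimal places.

Σpᵢ² = 0.09² + 0.14² + 0.02² + 0.02² + 0.29² + 0.15² + 0.04² + 0.25² = 0.0081 + 0.0196 + 0.0004 + 0.0004 + 0.0841 + 0.0225 + 0.0016 + 0.0625 = 0.1992
B = 1 / 0.1992 = 5.0201
Bₛ = (B − 1)/(n − 1) = (5.0201 − 1)/(8 − 1) = 4.0201/7 = 0.5743

0.57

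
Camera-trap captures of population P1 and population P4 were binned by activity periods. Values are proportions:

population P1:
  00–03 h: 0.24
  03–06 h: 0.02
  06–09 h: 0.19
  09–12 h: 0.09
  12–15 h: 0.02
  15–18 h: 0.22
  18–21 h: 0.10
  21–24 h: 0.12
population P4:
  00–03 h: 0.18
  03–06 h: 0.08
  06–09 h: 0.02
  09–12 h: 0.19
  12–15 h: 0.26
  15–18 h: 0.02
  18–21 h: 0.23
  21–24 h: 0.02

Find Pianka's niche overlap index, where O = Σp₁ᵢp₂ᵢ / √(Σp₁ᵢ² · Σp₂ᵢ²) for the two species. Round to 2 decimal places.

0.54

Σ p₁ᵢp₂ᵢ = 0.0432 + 0.0016 + 0.0038 + 0.0171 + 0.0052 + 0.0044 + 0.0230 + 0.0024 = 0.1007
Σp_1ᵢ² = 0.24² + 0.02² + 0.19² + 0.09² + 0.02² + 0.22² + 0.10² + 0.12² = 0.0576 + 0.0004 + 0.0361 + 0.0081 + 0.0004 + 0.0484 + 0.0100 + 0.0144 = 0.1754
Σp_2ᵢ² = 0.18² + 0.08² + 0.02² + 0.19² + 0.26² + 0.02² + 0.23² + 0.02² = 0.0324 + 0.0064 + 0.0004 + 0.0361 + 0.0676 + 0.0004 + 0.0529 + 0.0004 = 0.1966
O = 0.1007 / √(0.1754 × 0.1966) = 0.1007 / 0.18570 = 0.5423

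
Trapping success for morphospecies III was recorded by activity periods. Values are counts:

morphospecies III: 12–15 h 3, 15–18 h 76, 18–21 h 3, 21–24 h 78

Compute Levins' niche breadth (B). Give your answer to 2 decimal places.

2.16

Proportions for morphospecies III (n=160): 3/160=0.0188, 76/160=0.4750, 3/160=0.0188, 78/160=0.4875
Σpᵢ² = 0.0188² + 0.4750² + 0.0188² + 0.4875² = 0.000353 + 0.225625 + 0.000353 + 0.237656 = 0.463987
B = 1 / 0.463987 = 2.1552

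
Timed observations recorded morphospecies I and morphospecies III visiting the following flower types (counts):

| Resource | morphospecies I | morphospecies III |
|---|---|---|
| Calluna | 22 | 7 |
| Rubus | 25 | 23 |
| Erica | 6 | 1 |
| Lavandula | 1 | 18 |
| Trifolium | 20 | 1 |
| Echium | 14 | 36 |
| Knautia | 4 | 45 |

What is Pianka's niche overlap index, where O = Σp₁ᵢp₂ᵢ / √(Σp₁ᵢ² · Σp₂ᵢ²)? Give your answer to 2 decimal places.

0.53

Proportions for morphospecies I (n=92): 22/92=0.2391, 25/92=0.2717, 6/92=0.0652, 1/92=0.0109, 20/92=0.2174, 14/92=0.1522, 4/92=0.0435
Proportions for morphospecies III (n=131): 7/131=0.0534, 23/131=0.1756, 1/131=0.0076, 18/131=0.1374, 1/131=0.0076, 36/131=0.2748, 45/131=0.3435
Σ p₁ᵢp₂ᵢ = 0.012768 + 0.047711 + 0.000496 + 0.001498 + 0.001652 + 0.041825 + 0.014942 = 0.120892
Σp_1ᵢ² = 0.2391² + 0.2717² + 0.0652² + 0.0109² + 0.2174² + 0.1522² + 0.0435² = 0.057169 + 0.073821 + 0.004251 + 0.000119 + 0.047263 + 0.023165 + 0.001892 = 0.207680
Σp_2ᵢ² = 0.0534² + 0.1756² + 0.0076² + 0.1374² + 0.0076² + 0.2748² + 0.3435² = 0.002852 + 0.030835 + 0.000058 + 0.018879 + 0.000058 + 0.075515 + 0.117992 = 0.246189
O = 0.120892 / √(0.207680 × 0.246189) = 0.120892 / 0.2261162 = 0.5346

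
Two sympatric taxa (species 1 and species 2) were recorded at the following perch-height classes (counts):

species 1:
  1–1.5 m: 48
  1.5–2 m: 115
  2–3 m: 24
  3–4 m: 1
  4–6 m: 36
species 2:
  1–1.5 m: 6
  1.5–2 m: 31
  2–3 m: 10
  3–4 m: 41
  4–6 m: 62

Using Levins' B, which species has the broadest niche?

Proportions for species 1 (n=224): 48/224=0.2143, 115/224=0.5134, 24/224=0.1071, 1/224=0.0045, 36/224=0.1607
Proportions for species 2 (n=150): 6/150=0.0400, 31/150=0.2067, 10/150=0.0667, 41/150=0.2733, 62/150=0.4133
Σp_1ᵢ² = 0.2143² + 0.5134² + 0.1071² + 0.0045² + 0.1607² = 0.045924 + 0.263580 + 0.011470 + 0.000020 + 0.025824 = 0.346818
B_1 = 1 / 0.346818 = 2.8834
Σp_2ᵢ² = 0.0400² + 0.2067² + 0.0667² + 0.2733² + 0.4133² = 0.001600 + 0.042725 + 0.004449 + 0.074693 + 0.170817 = 0.294284
B_2 = 1 / 0.294284 = 3.3981
Highest B → broadest niche (most generalist): species 2 (B = 3.40).

species 2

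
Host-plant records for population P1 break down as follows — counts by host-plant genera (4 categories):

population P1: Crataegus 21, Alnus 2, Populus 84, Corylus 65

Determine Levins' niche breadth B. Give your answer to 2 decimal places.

2.52

Proportions for population P1 (n=172): 21/172=0.1221, 2/172=0.0116, 84/172=0.4884, 65/172=0.3779
Σpᵢ² = 0.1221² + 0.0116² + 0.4884² + 0.3779² = 0.014908 + 0.000135 + 0.238535 + 0.142808 = 0.396386
B = 1 / 0.396386 = 2.5228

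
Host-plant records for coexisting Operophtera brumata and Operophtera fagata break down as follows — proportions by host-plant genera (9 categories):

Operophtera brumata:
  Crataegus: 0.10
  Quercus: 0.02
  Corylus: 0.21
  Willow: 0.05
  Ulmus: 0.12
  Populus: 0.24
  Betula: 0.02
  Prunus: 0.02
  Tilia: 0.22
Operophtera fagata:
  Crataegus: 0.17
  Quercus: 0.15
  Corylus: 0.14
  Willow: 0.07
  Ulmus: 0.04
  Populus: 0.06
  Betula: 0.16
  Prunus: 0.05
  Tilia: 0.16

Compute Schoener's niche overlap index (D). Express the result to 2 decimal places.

Σ|p₁ᵢ − p₂ᵢ| = 0.07 + 0.13 + 0.07 + 0.02 + 0.08 + 0.18 + 0.14 + 0.03 + 0.06 = 0.78
D = 1 − ½ × 0.78 = 1 − 0.390 = 0.6100

0.61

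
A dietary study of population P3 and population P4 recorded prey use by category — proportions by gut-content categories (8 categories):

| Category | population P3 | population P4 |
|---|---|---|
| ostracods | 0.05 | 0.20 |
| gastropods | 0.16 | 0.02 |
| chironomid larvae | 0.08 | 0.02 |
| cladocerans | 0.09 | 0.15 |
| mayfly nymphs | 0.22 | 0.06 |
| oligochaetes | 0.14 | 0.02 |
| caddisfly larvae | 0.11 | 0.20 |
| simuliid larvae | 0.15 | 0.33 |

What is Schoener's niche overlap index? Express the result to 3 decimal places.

Σ|p₁ᵢ − p₂ᵢ| = 0.15 + 0.14 + 0.06 + 0.06 + 0.16 + 0.12 + 0.09 + 0.18 = 0.96
D = 1 − ½ × 0.96 = 1 − 0.480 = 0.52000

0.520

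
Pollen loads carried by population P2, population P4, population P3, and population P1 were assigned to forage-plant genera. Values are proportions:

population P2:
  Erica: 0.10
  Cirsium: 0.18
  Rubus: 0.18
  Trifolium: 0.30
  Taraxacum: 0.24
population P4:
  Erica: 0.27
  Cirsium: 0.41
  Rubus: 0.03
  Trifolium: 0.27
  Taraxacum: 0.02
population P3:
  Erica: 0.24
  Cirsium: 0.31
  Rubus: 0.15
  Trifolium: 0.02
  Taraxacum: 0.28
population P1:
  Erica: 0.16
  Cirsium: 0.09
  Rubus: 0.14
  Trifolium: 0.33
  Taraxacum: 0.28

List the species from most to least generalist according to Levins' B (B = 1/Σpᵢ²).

Σp_P2ᵢ² = 0.10² + 0.18² + 0.18² + 0.30² + 0.24² = 0.0100 + 0.0324 + 0.0324 + 0.0900 + 0.0576 = 0.2224
B_P2 = 1 / 0.2224 = 4.4964
Σp_P4ᵢ² = 0.27² + 0.41² + 0.03² + 0.27² + 0.02² = 0.0729 + 0.1681 + 0.0009 + 0.0729 + 0.0004 = 0.3152
B_P4 = 1 / 0.3152 = 3.1726
Σp_P3ᵢ² = 0.24² + 0.31² + 0.15² + 0.02² + 0.28² = 0.0576 + 0.0961 + 0.0225 + 0.0004 + 0.0784 = 0.2550
B_P3 = 1 / 0.2550 = 3.9216
Σp_P1ᵢ² = 0.16² + 0.09² + 0.14² + 0.33² + 0.28² = 0.0256 + 0.0081 + 0.0196 + 0.1089 + 0.0784 = 0.2406
B_P1 = 1 / 0.2406 = 4.1563
Ranking by B (broadest → narrowest): population P2 (4.50) > population P1 (4.16) > population P3 (3.92) > population P4 (3.17)

population P2 > population P1 > population P3 > population P4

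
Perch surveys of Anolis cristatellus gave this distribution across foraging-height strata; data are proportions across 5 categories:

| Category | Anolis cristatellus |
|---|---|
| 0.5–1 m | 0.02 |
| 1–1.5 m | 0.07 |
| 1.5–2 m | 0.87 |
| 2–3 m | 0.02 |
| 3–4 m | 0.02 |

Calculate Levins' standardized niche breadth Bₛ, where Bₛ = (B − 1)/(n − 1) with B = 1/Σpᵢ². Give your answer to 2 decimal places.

0.08

Σpᵢ² = 0.02² + 0.07² + 0.87² + 0.02² + 0.02² = 0.0004 + 0.0049 + 0.7569 + 0.0004 + 0.0004 = 0.7630
B = 1 / 0.7630 = 1.3106
Bₛ = (B − 1)/(n − 1) = (1.3106 − 1)/(5 − 1) = 0.3106/4 = 0.0777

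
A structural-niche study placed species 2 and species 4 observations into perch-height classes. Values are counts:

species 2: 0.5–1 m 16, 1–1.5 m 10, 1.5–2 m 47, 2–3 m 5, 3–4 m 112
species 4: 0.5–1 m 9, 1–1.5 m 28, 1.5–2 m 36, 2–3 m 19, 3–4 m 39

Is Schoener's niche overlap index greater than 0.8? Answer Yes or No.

No

Proportions for species 2 (n=190): 16/190=0.0842, 10/190=0.0526, 47/190=0.2474, 5/190=0.0263, 112/190=0.5895
Proportions for species 4 (n=131): 9/131=0.0687, 28/131=0.2137, 36/131=0.2748, 19/131=0.1450, 39/131=0.2977
Σ|p₁ᵢ − p₂ᵢ| = 0.0155 + 0.1611 + 0.0274 + 0.1187 + 0.2918 = 0.6145
D = 1 − ½ × 0.6145 = 1 − 0.30725 = 0.69275
D = 0.69275 < 0.8 → No.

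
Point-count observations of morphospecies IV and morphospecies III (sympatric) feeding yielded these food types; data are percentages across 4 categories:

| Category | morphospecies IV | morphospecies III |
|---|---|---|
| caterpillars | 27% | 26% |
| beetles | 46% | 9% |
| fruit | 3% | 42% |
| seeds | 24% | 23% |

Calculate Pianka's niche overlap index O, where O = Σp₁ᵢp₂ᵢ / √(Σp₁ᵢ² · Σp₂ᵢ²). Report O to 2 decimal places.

0.55

Convert percentages to proportions (divide by 100).
Σ p₁ᵢp₂ᵢ = 0.0702 + 0.0414 + 0.0126 + 0.0552 = 0.1794
Σp_1ᵢ² = 0.27² + 0.46² + 0.03² + 0.24² = 0.0729 + 0.2116 + 0.0009 + 0.0576 = 0.3430
Σp_2ᵢ² = 0.26² + 0.09² + 0.42² + 0.23² = 0.0676 + 0.0081 + 0.1764 + 0.0529 = 0.3050
O = 0.1794 / √(0.3430 × 0.3050) = 0.1794 / 0.32344 = 0.5547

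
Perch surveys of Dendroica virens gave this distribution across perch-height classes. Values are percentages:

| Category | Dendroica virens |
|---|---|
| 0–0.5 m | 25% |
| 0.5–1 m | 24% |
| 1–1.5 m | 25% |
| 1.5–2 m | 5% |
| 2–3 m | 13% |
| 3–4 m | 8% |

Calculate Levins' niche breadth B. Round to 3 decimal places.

4.798

Convert percentages to proportions (divide by 100).
Σpᵢ² = 0.25² + 0.24² + 0.25² + 0.05² + 0.13² + 0.08² = 0.0625 + 0.0576 + 0.0625 + 0.0025 + 0.0169 + 0.0064 = 0.2084
B = 1 / 0.2084 = 4.79846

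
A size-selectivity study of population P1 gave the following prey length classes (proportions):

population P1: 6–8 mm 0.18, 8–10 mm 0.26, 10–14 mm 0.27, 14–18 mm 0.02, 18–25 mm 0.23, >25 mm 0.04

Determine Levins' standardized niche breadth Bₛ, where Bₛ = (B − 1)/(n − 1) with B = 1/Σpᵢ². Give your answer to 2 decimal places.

Σpᵢ² = 0.18² + 0.26² + 0.27² + 0.02² + 0.23² + 0.04² = 0.0324 + 0.0676 + 0.0729 + 0.0004 + 0.0529 + 0.0016 = 0.2278
B = 1 / 0.2278 = 4.3898
Bₛ = (B − 1)/(n − 1) = (4.3898 − 1)/(6 − 1) = 3.3898/5 = 0.6780

0.68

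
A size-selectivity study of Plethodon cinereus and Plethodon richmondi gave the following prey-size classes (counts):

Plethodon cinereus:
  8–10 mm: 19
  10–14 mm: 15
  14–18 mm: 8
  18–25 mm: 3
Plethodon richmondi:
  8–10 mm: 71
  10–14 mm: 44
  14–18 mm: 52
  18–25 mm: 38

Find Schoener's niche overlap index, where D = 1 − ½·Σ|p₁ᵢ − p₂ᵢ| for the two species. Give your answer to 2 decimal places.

Proportions for Plethodon cinereus (n=45): 19/45=0.4222, 15/45=0.3333, 8/45=0.1778, 3/45=0.0667
Proportions for Plethodon richmondi (n=205): 71/205=0.3463, 44/205=0.2146, 52/205=0.2537, 38/205=0.1854
Σ|p₁ᵢ − p₂ᵢ| = 0.0759 + 0.1187 + 0.0759 + 0.1187 = 0.3892
D = 1 − ½ × 0.3892 = 1 − 0.19460 = 0.80540

0.81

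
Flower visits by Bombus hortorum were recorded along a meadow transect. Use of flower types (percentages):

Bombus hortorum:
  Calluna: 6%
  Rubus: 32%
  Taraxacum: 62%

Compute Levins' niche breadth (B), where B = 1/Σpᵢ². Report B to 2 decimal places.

Convert percentages to proportions (divide by 100).
Σpᵢ² = 0.06² + 0.32² + 0.62² = 0.0036 + 0.1024 + 0.3844 = 0.4904
B = 1 / 0.4904 = 2.0392

2.04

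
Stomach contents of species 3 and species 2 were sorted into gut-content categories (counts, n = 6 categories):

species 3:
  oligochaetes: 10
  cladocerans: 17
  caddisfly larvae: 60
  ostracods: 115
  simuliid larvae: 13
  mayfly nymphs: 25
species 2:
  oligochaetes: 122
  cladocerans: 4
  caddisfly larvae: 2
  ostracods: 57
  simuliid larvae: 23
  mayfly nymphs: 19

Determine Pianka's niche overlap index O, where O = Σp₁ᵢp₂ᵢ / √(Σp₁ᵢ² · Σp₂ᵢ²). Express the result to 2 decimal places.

Proportions for species 3 (n=240): 10/240=0.0417, 17/240=0.0708, 60/240=0.2500, 115/240=0.4792, 13/240=0.0542, 25/240=0.1042
Proportions for species 2 (n=227): 122/227=0.5374, 4/227=0.0176, 2/227=0.0088, 57/227=0.2511, 23/227=0.1013, 19/227=0.0837
Σ p₁ᵢp₂ᵢ = 0.022410 + 0.001246 + 0.002200 + 0.120327 + 0.005490 + 0.008722 = 0.160395
Σp_1ᵢ² = 0.0417² + 0.0708² + 0.2500² + 0.4792² + 0.0542² + 0.1042² = 0.001739 + 0.005013 + 0.062500 + 0.229633 + 0.002938 + 0.010858 = 0.312681
Σp_2ᵢ² = 0.5374² + 0.0176² + 0.0088² + 0.2511² + 0.1013² + 0.0837² = 0.288799 + 0.000310 + 0.000077 + 0.063051 + 0.010262 + 0.007006 = 0.369505
O = 0.160395 / √(0.312681 × 0.369505) = 0.160395 / 0.3399076 = 0.4719

0.47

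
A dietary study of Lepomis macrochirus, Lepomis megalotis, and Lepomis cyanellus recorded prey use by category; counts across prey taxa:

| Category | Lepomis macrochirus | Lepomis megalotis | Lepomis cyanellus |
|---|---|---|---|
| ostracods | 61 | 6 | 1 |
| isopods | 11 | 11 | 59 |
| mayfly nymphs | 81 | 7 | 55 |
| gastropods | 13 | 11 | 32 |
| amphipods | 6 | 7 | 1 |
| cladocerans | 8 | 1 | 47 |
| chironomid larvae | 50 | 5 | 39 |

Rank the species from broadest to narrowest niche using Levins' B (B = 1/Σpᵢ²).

Proportions for Lepomis macrochirus (n=230): 61/230=0.2652, 11/230=0.0478, 81/230=0.3522, 13/230=0.0565, 6/230=0.0261, 8/230=0.0348, 50/230=0.2174
Proportions for Lepomis megalotis (n=48): 6/48=0.1250, 11/48=0.2292, 7/48=0.1458, 11/48=0.2292, 7/48=0.1458, 1/48=0.0208, 5/48=0.1042
Proportions for Lepomis cyanellus (n=234): 1/234=0.0043, 59/234=0.2521, 55/234=0.2350, 32/234=0.1368, 1/234=0.0043, 47/234=0.2009, 39/234=0.1667
Σp_macrᵢ² = 0.2652² + 0.0478² + 0.3522² + 0.0565² + 0.0261² + 0.0348² + 0.2174² = 0.070331 + 0.002285 + 0.124045 + 0.003192 + 0.000681 + 0.001211 + 0.047263 = 0.249008
B_macr = 1 / 0.249008 = 4.0159
Σp_megaᵢ² = 0.1250² + 0.2292² + 0.1458² + 0.2292² + 0.1458² + 0.0208² + 0.1042² = 0.015625 + 0.052533 + 0.021258 + 0.052533 + 0.021258 + 0.000433 + 0.010858 = 0.174498
B_mega = 1 / 0.174498 = 5.7307
Σp_cyanᵢ² = 0.0043² + 0.2521² + 0.2350² + 0.1368² + 0.0043² + 0.2009² + 0.1667² = 0.000018 + 0.063554 + 0.055225 + 0.018714 + 0.000018 + 0.040361 + 0.027789 = 0.205679
B_cyan = 1 / 0.205679 = 4.8619
Ranking by B (broadest → narrowest): Lepomis megalotis (5.73) > Lepomis cyanellus (4.86) > Lepomis macrochirus (4.02)

Lepomis megalotis > Lepomis cyanellus > Lepomis macrochirus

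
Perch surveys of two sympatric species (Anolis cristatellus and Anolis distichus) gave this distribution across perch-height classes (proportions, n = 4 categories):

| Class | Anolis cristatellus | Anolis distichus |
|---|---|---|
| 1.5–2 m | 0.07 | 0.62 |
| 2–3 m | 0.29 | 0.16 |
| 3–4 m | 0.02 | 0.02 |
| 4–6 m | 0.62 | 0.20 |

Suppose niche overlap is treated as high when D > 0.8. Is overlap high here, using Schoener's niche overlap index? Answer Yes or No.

No

Σ|p₁ᵢ − p₂ᵢ| = 0.55 + 0.13 + 0.00 + 0.42 = 1.10
D = 1 − ½ × 1.10 = 1 − 0.550 = 0.4500
D = 0.4500 < 0.8 → No.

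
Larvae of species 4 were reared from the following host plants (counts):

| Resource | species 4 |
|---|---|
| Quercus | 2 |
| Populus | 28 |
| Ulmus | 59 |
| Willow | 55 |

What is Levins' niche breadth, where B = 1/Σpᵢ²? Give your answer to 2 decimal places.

2.84

Proportions for species 4 (n=144): 2/144=0.0139, 28/144=0.1944, 59/144=0.4097, 55/144=0.3819
Σpᵢ² = 0.0139² + 0.1944² + 0.4097² + 0.3819² = 0.000193 + 0.037791 + 0.167854 + 0.145848 = 0.351686
B = 1 / 0.351686 = 2.8434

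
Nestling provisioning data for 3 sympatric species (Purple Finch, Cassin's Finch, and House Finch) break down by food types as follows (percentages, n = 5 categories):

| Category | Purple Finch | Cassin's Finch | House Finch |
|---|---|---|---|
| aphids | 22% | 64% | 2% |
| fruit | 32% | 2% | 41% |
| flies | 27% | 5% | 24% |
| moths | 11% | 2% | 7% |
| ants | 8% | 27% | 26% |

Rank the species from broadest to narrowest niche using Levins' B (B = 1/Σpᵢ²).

Convert percentages to proportions (divide by 100).
Σp_Purpᵢ² = 0.22² + 0.32² + 0.27² + 0.11² + 0.08² = 0.0484 + 0.1024 + 0.0729 + 0.0121 + 0.0064 = 0.2422
B_Purp = 1 / 0.2422 = 4.1288
Σp_Cassᵢ² = 0.64² + 0.02² + 0.05² + 0.02² + 0.27² = 0.4096 + 0.0004 + 0.0025 + 0.0004 + 0.0729 = 0.4858
B_Cass = 1 / 0.4858 = 2.0585
Σp_Housᵢ² = 0.02² + 0.41² + 0.24² + 0.07² + 0.26² = 0.0004 + 0.1681 + 0.0576 + 0.0049 + 0.0676 = 0.2986
B_Hous = 1 / 0.2986 = 3.3490
Ranking by B (broadest → narrowest): Purple Finch (4.13) > House Finch (3.35) > Cassin's Finch (2.06)

Purple Finch > House Finch > Cassin's Finch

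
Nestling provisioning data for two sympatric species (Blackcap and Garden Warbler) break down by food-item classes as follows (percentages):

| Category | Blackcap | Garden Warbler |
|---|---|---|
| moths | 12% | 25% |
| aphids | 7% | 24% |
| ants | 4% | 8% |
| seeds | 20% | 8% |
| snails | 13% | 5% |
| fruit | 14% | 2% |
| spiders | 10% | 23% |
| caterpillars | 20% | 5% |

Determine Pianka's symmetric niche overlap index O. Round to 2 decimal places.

Convert percentages to proportions (divide by 100).
Σ p₁ᵢp₂ᵢ = 0.0300 + 0.0168 + 0.0032 + 0.0160 + 0.0065 + 0.0028 + 0.0230 + 0.0100 = 0.1083
Σp_1ᵢ² = 0.12² + 0.07² + 0.04² + 0.20² + 0.13² + 0.14² + 0.10² + 0.20² = 0.0144 + 0.0049 + 0.0016 + 0.0400 + 0.0169 + 0.0196 + 0.0100 + 0.0400 = 0.1474
Σp_2ᵢ² = 0.25² + 0.24² + 0.08² + 0.08² + 0.05² + 0.02² + 0.23² + 0.05² = 0.0625 + 0.0576 + 0.0064 + 0.0064 + 0.0025 + 0.0004 + 0.0529 + 0.0025 = 0.1912
O = 0.1083 / √(0.1474 × 0.1912) = 0.1083 / 0.16788 = 0.6451

0.65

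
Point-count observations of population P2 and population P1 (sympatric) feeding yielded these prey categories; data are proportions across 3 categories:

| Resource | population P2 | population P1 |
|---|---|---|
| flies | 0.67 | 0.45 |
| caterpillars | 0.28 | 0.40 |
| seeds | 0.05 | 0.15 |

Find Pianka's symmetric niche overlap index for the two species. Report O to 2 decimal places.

Σ p₁ᵢp₂ᵢ = 0.3015 + 0.1120 + 0.0075 = 0.4210
Σp_1ᵢ² = 0.67² + 0.28² + 0.05² = 0.4489 + 0.0784 + 0.0025 = 0.5298
Σp_2ᵢ² = 0.45² + 0.40² + 0.15² = 0.2025 + 0.1600 + 0.0225 = 0.3850
O = 0.4210 / √(0.5298 × 0.3850) = 0.4210 / 0.45163 = 0.9322

0.93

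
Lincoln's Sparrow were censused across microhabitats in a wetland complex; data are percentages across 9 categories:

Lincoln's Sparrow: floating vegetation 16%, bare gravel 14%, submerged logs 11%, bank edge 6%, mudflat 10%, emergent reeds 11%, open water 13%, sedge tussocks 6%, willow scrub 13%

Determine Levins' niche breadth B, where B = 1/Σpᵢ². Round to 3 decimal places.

Convert percentages to proportions (divide by 100).
Σpᵢ² = 0.16² + 0.14² + 0.11² + 0.06² + 0.10² + 0.11² + 0.13² + 0.06² + 0.13² = 0.0256 + 0.0196 + 0.0121 + 0.0036 + 0.0100 + 0.0121 + 0.0169 + 0.0036 + 0.0169 = 0.1204
B = 1 / 0.1204 = 8.30565

8.306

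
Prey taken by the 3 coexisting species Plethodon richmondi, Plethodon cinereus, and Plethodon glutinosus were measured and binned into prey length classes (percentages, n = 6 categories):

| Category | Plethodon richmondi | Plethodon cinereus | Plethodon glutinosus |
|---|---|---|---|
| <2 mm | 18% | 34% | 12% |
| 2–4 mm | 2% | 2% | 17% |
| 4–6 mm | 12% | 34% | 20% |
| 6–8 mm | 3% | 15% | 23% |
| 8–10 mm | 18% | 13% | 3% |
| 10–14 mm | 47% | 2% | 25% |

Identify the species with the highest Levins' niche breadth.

Plethodon glutinosus

Convert percentages to proportions (divide by 100).
Σp_richᵢ² = 0.18² + 0.02² + 0.12² + 0.03² + 0.18² + 0.47² = 0.0324 + 0.0004 + 0.0144 + 0.0009 + 0.0324 + 0.2209 = 0.3014
B_rich = 1 / 0.3014 = 3.3179
Σp_cineᵢ² = 0.34² + 0.02² + 0.34² + 0.15² + 0.13² + 0.02² = 0.1156 + 0.0004 + 0.1156 + 0.0225 + 0.0169 + 0.0004 = 0.2714
B_cine = 1 / 0.2714 = 3.6846
Σp_glutᵢ² = 0.12² + 0.17² + 0.20² + 0.23² + 0.03² + 0.25² = 0.0144 + 0.0289 + 0.0400 + 0.0529 + 0.0009 + 0.0625 = 0.1996
B_glut = 1 / 0.1996 = 5.0100
Highest B → broadest niche (most generalist): Plethodon glutinosus (B = 5.01).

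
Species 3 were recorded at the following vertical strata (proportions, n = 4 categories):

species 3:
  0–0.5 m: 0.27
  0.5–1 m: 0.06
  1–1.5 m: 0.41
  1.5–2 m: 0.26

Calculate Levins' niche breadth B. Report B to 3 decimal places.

Σpᵢ² = 0.27² + 0.06² + 0.41² + 0.26² = 0.0729 + 0.0036 + 0.1681 + 0.0676 = 0.3122
B = 1 / 0.3122 = 3.20307

3.203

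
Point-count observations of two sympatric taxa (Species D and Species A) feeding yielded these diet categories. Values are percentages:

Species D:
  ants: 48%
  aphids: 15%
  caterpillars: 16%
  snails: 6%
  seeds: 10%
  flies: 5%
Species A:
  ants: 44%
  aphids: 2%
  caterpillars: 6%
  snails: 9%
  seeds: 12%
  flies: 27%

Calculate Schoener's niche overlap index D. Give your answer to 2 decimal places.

0.73

Convert percentages to proportions (divide by 100).
Σ|p₁ᵢ − p₂ᵢ| = 0.04 + 0.13 + 0.10 + 0.03 + 0.02 + 0.22 = 0.54
D = 1 − ½ × 0.54 = 1 − 0.270 = 0.7300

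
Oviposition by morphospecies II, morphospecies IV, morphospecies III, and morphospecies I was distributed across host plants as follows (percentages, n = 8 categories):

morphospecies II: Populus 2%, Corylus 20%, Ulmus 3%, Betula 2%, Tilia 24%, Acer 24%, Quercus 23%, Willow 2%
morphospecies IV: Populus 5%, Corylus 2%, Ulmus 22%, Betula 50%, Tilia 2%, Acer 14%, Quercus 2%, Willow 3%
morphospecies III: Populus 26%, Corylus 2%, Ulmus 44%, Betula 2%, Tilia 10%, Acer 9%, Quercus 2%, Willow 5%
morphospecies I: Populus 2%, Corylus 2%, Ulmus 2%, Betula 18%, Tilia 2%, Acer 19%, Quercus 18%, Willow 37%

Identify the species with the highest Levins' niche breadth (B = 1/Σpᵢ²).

morphospecies II

Convert percentages to proportions (divide by 100).
Σp_IIᵢ² = 0.02² + 0.20² + 0.03² + 0.02² + 0.24² + 0.24² + 0.23² + 0.02² = 0.0004 + 0.0400 + 0.0009 + 0.0004 + 0.0576 + 0.0576 + 0.0529 + 0.0004 = 0.2102
B_II = 1 / 0.2102 = 4.7574
Σp_IVᵢ² = 0.05² + 0.02² + 0.22² + 0.50² + 0.02² + 0.14² + 0.02² + 0.03² = 0.0025 + 0.0004 + 0.0484 + 0.2500 + 0.0004 + 0.0196 + 0.0004 + 0.0009 = 0.3226
B_IV = 1 / 0.3226 = 3.0998
Σp_IIIᵢ² = 0.26² + 0.02² + 0.44² + 0.02² + 0.10² + 0.09² + 0.02² + 0.05² = 0.0676 + 0.0004 + 0.1936 + 0.0004 + 0.0100 + 0.0081 + 0.0004 + 0.0025 = 0.2830
B_III = 1 / 0.2830 = 3.5336
Σp_Iᵢ² = 0.02² + 0.02² + 0.02² + 0.18² + 0.02² + 0.19² + 0.18² + 0.37² = 0.0004 + 0.0004 + 0.0004 + 0.0324 + 0.0004 + 0.0361 + 0.0324 + 0.1369 = 0.2394
B_I = 1 / 0.2394 = 4.1771
Highest B → broadest niche (most generalist): morphospecies II (B = 4.76).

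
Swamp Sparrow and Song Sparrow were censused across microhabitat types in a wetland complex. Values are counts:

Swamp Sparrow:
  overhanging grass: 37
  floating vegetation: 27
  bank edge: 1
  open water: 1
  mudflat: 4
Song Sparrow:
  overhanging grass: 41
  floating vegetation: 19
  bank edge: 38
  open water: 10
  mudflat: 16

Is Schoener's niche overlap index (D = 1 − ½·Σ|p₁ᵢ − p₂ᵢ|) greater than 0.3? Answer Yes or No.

Yes

Proportions for Swamp Sparrow (n=70): 37/70=0.5286, 27/70=0.3857, 1/70=0.0143, 1/70=0.0143, 4/70=0.0571
Proportions for Song Sparrow (n=124): 41/124=0.3306, 19/124=0.1532, 38/124=0.3065, 10/124=0.0806, 16/124=0.1290
Σ|p₁ᵢ − p₂ᵢ| = 0.1980 + 0.2325 + 0.2922 + 0.0663 + 0.0719 = 0.8609
D = 1 − ½ × 0.8609 = 1 − 0.43045 = 0.56955
D = 0.56955 > 0.3 → Yes.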